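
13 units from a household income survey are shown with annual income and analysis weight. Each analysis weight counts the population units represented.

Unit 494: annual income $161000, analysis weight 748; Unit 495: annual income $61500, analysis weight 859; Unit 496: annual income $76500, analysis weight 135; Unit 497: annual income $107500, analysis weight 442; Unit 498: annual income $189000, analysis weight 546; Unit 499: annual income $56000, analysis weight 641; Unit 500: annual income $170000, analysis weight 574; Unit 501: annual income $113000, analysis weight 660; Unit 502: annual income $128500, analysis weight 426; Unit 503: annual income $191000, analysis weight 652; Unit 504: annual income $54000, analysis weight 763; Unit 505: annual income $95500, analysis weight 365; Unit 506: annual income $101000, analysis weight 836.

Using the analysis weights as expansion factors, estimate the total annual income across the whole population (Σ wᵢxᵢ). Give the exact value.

Weighted total = 882117500

882117500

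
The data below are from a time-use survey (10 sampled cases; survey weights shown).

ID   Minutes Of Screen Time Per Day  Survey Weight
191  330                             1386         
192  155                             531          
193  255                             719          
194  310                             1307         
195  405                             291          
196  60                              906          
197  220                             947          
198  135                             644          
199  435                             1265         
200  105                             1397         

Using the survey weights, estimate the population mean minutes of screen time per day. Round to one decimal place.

244.1

Weighted sum = 330×1386 + 155×531 + 255×719 + 310×1307 + 405×291 + 60×906 + 220×947 + 135×644 + 435×1265 + 105×1397
  = 2292655
Sum of weights = 1386 + 531 + 719 + 1307 + 291 + 906 + 947 + 644 + 1265 + 1397 = 9393
Weighted mean = 2292655 / 9393 = 244.08123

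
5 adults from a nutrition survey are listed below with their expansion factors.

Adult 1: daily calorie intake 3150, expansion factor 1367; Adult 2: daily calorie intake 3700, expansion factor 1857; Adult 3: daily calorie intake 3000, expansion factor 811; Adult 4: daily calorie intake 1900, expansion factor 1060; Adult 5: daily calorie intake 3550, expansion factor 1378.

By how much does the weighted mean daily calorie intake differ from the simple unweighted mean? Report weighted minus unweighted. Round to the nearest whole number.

Unweighted sum = 3150 + 3700 + 3000 + 1900 + 3550 = 15300
Unweighted mean = 15300 / 5 = 3060
Weighted sum = 20515850
Sum of weights = 6473
Weighted mean = 20515850 / 6473 = 3169.45
Difference (weighted minus unweighted) = 109.45002

109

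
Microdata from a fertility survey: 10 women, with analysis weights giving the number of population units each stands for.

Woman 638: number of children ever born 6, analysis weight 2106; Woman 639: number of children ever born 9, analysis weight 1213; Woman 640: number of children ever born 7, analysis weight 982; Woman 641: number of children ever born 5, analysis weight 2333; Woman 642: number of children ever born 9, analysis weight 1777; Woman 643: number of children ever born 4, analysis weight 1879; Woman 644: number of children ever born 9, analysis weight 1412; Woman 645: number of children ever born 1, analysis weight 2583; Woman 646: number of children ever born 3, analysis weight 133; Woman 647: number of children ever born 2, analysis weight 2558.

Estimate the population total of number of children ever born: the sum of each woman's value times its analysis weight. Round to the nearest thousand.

Weighted total = 6×2106 + 9×1213 + 7×982 + 5×2333 + 9×1777 + 4×1879 + 9×1412 + 1×2583 + 3×133 + 2×2558
  = 12636 + 10917 + 6874 + 11665 + 15993 + 7516 + 12708 + 2583 + 399 + 5116 = 86407

86000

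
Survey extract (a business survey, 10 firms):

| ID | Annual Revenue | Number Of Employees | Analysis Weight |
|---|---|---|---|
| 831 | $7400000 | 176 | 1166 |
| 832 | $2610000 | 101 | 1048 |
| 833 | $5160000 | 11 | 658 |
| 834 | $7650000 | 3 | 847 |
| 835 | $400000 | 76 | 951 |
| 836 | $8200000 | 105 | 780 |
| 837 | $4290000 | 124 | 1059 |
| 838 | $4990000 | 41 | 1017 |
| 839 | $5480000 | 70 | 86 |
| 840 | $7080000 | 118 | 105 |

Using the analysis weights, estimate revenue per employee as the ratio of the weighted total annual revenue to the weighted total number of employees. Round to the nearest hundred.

58300

Σ wᵢ·y = 7400000×1166 + 2610000×1048 + 5160000×658 + 7650000×847 + 400000×951 + 8200000×780 + 4290000×1059 + 4990000×1017 + 5480000×86 + 7080000×105
  = 8628400000 + 2735280000 + 3395280000 + 6479550000 + 380400000 + 6396000000 + 4543110000 + 5074830000 + 471280000 + 743400000 = 38847530000
Σ wᵢ·x = 176×1166 + 101×1048 + 11×658 + 3×847 + 76×951 + 105×780 + 124×1059 + 41×1017 + 70×86 + 118×105
  = 205216 + 105848 + 7238 + 2541 + 72276 + 81900 + 131316 + 41697 + 6020 + 12390 = 666442
Ratio = 38847530000 / 666442 = 58290.939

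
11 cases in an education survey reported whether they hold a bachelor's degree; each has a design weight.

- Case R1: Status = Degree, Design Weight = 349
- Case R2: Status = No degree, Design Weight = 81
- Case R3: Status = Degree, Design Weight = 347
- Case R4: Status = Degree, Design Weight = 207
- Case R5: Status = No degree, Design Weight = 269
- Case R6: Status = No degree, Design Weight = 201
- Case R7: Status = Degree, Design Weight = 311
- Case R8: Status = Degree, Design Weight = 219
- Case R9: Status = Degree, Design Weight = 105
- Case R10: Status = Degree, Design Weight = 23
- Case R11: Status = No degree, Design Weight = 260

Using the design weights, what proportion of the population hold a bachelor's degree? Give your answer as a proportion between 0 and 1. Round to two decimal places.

Sum of weights for 'Degree' = 349 + 347 + 207 + 311 + 219 + 105 + 23 = 1561
Total weight = 349 + 81 + 347 + 207 + 269 + 201 + 311 + 219 + 105 + 23 + 260 = 2372
Weighted proportion = 1561 / 2372 = 0.65809444

0.66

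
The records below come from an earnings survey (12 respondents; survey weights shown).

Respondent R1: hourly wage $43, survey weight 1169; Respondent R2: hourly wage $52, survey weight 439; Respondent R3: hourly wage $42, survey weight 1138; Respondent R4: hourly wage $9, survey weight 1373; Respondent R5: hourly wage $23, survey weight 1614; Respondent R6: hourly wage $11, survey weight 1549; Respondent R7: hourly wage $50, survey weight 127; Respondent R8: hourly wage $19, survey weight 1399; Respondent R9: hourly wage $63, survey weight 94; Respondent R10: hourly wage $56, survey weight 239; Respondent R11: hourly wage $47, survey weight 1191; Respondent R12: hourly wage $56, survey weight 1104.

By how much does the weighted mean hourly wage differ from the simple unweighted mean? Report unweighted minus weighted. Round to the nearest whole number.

8

Unweighted sum = 43 + 52 + 42 + 9 + 23 + 11 + 50 + 19 + 63 + 56 + 47 + 56 = 471
Unweighted mean = 471 / 12 = 39.25
Weighted sum = 43×1169 + 52×439 + 42×1138 + 9×1373 + 23×1614 + 11×1549 + 50×127 + 19×1399 + 63×94 + 56×239 + 47×1191 + 56×1104
  = 50267 + 22828 + 47796 + 12357 + 37122 + 17039 + 6350 + 26581 + 5922 + 13384 + 55977 + 61824 = 357447
Sum of weights = 1169 + 439 + 1138 + 1373 + 1614 + 1549 + 127 + 1399 + 94 + 239 + 1191 + 1104 = 11436
Weighted mean = 357447 / 11436 = 31.256296
Difference (unweighted minus weighted) = 7.9937041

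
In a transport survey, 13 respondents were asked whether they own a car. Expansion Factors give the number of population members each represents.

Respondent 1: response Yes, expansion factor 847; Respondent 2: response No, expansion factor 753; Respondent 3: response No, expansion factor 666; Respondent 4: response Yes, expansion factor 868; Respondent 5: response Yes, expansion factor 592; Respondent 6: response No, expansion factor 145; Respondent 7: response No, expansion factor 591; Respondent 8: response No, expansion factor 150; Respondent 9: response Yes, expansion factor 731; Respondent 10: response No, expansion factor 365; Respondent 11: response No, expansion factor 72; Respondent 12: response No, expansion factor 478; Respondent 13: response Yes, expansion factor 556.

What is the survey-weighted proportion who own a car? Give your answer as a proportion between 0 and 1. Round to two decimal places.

0.53

Sum of weights for 'Yes' = 847 + 868 + 592 + 731 + 556 = 3594
Total weight = 6814
Weighted proportion = 3594 / 6814 = 0.5274435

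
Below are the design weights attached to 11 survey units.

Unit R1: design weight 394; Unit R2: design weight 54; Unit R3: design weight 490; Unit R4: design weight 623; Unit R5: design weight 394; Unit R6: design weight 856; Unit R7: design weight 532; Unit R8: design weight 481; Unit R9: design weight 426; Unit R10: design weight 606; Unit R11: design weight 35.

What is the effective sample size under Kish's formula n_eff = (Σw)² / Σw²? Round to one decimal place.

8.7

Σ wᵢ = 4891
Σ wᵢ² = 2738675
n_eff = 4891² / 2738675 = 23921881 / 2738675 = 8.7348375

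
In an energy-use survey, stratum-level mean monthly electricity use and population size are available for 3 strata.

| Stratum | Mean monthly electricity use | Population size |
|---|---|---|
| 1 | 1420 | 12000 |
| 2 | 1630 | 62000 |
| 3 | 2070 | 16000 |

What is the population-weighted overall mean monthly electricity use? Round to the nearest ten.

1680

Σ Nₕ·x̄ₕ = 1420×12000 + 1630×62000 + 2070×16000
  = 17040000 + 101060000 + 33120000 = 151220000
Σ Nₕ = 12000 + 62000 + 16000 = 90000
Overall mean = 151220000 / 90000 = 1680.2222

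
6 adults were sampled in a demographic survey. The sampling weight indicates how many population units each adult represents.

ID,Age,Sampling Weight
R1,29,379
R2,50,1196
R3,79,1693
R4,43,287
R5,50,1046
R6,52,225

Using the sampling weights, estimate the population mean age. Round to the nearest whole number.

Weighted sum = 29×379 + 50×1196 + 79×1693 + 43×287 + 50×1046 + 52×225
  = 10991 + 59800 + 133747 + 12341 + 52300 + 11700 = 280879
Sum of weights = 379 + 1196 + 1693 + 287 + 1046 + 225 = 4826
Weighted mean = 280879 / 4826 = 58.201202

58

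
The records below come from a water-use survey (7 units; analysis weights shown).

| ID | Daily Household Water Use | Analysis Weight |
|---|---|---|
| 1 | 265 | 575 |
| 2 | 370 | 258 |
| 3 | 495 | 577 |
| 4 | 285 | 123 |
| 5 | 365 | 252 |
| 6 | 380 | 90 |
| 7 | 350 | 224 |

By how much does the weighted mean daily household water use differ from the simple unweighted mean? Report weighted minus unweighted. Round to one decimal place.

Unweighted sum = 2510
Unweighted mean = 2510 / 7 = 358.57143
Weighted sum = 265×575 + 370×258 + 495×577 + 285×123 + 365×252 + 380×90 + 350×224
  = 152375 + 95460 + 285615 + 35055 + 91980 + 34200 + 78400 = 773085
Sum of weights = 575 + 258 + 577 + 123 + 252 + 90 + 224 = 2099
Weighted mean = 773085 / 2099 = 368.3111
Difference (weighted minus unweighted) = 9.739672

9.7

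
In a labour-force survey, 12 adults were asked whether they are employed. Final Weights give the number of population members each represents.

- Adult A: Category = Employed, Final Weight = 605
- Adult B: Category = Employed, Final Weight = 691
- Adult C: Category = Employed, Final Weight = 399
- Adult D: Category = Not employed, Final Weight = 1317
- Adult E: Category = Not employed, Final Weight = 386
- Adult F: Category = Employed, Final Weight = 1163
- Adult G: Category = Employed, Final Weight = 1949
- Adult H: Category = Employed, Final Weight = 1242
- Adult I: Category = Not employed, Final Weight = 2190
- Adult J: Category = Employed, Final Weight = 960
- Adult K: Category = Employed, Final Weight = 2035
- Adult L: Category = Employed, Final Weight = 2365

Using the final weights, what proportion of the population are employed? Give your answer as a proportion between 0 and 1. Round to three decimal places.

0.746

Sum of weights for 'Employed' = 605 + 691 + 399 + 1163 + 1949 + 1242 + 960 + 2035 + 2365 = 11409
Total weight = 15302
Weighted proportion = 11409 / 15302 = 0.74558881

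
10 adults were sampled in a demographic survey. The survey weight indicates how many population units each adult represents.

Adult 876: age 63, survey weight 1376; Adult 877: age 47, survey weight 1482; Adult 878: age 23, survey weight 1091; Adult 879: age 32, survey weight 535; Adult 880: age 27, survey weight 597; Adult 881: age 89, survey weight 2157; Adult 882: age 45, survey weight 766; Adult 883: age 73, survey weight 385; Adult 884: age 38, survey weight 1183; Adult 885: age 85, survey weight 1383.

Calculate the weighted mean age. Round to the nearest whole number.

58

Weighted sum = 63×1376 + 47×1482 + 23×1091 + 32×535 + 27×597 + 89×2157 + 45×766 + 73×385 + 38×1183 + 85×1383
  = 631731
Sum of weights = 1376 + 1482 + 1091 + 535 + 597 + 2157 + 766 + 385 + 1183 + 1383 = 10955
Weighted mean = 631731 / 10955 = 57.665997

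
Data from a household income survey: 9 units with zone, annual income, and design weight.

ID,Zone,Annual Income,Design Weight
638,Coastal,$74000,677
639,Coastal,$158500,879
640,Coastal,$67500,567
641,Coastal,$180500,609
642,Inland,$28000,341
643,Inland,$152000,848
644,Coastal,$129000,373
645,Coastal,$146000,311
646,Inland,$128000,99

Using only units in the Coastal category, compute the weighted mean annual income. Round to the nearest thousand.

126000

Coastal rows: 638, 639, 640, 641, 644, 645
Weighted sum = 74000×677 + 158500×879 + 67500×567 + 180500×609 + 129000×373 + 146000×311
  = 50098000 + 139321500 + 38272500 + 109924500 + 48117000 + 45406000 = 431139500
Sum of weights = 3416
Weighted mean = 431139500 / 3416 = 126211.8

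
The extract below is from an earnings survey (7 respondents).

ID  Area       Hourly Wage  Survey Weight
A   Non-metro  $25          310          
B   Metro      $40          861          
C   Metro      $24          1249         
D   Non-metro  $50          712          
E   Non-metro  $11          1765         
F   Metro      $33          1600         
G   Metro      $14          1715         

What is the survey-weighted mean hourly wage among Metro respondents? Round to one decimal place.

26.0

Metro rows: B, C, F, G
Weighted sum = 40×861 + 24×1249 + 33×1600 + 14×1715
  = 34440 + 29976 + 52800 + 24010 = 141226
Sum of weights = 861 + 1249 + 1600 + 1715 = 5425
Weighted mean = 141226 / 5425 = 26.032442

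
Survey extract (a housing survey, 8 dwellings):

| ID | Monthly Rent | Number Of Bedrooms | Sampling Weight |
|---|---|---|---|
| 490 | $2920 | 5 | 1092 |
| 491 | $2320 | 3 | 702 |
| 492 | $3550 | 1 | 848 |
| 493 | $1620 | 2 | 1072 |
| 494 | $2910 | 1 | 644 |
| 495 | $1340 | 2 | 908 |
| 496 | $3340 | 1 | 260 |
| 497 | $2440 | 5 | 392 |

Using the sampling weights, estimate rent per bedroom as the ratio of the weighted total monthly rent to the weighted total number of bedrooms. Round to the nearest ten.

950

Σ wᵢ·y = 2920×1092 + 2320×702 + 3550×848 + 1620×1072 + 2910×644 + 1340×908 + 3340×260 + 2440×392
  = 3188640 + 1628640 + 3010400 + 1736640 + 1874040 + 1216720 + 868400 + 956480 = 14479960
Σ wᵢ·x = 5×1092 + 3×702 + 1×848 + 2×1072 + 1×644 + 2×908 + 1×260 + 5×392
  = 5460 + 2106 + 848 + 2144 + 644 + 1816 + 260 + 1960 = 15238
Ratio = 14479960 / 15238 = 950.25331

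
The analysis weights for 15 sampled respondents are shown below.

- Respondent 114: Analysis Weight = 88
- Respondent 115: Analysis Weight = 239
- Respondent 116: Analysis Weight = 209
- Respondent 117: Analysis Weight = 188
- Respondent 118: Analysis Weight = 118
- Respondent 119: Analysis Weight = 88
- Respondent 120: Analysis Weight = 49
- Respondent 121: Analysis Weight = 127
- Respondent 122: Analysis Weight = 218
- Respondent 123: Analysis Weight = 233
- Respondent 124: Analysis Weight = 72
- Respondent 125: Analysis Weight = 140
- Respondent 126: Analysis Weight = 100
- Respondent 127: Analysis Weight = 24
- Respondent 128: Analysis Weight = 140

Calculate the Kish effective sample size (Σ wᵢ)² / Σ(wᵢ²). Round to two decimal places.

12.13

Σ wᵢ = 2033
Σ wᵢ² = 340861
n_eff = 2033² / 340861 = 4133089 / 340861 = 12.125438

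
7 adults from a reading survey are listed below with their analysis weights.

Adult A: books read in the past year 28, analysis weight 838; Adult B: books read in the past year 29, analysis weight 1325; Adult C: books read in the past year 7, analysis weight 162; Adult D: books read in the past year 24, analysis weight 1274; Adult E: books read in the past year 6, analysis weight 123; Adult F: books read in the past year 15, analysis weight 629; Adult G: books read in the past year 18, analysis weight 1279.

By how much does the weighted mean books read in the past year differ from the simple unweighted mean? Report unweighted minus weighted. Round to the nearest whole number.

Unweighted sum = 28 + 29 + 7 + 24 + 6 + 15 + 18 = 127
Unweighted mean = 127 / 7 = 18.142857
Weighted sum = 28×838 + 29×1325 + 7×162 + 24×1274 + 6×123 + 15×629 + 18×1279
  = 23464 + 38425 + 1134 + 30576 + 738 + 9435 + 23022 = 126794
Sum of weights = 838 + 1325 + 162 + 1274 + 123 + 629 + 1279 = 5630
Weighted mean = 126794 / 5630 = 22.521137
Difference (unweighted minus weighted) = -4.3782796

-4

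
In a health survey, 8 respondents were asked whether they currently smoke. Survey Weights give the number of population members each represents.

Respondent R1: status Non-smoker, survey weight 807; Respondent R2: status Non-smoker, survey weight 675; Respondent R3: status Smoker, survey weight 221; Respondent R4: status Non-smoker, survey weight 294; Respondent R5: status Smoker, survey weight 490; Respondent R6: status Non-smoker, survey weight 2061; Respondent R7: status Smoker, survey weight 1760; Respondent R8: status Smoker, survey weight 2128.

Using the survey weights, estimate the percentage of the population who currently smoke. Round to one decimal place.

54.5

Sum of weights for 'Smoker' = 221 + 490 + 1760 + 2128 = 4599
Total weight = 807 + 675 + 221 + 294 + 490 + 2061 + 1760 + 2128 = 8436
Weighted proportion = 4599 / 8436 = 0.54516358 → 54.516358%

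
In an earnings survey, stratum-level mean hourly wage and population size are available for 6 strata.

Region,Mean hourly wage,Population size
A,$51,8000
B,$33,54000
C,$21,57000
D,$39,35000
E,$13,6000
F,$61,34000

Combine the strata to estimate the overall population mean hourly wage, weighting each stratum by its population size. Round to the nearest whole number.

Σ Nₕ·x̄ₕ = 51×8000 + 33×54000 + 21×57000 + 39×35000 + 13×6000 + 61×34000
  = 6904000
Σ Nₕ = 8000 + 54000 + 57000 + 35000 + 6000 + 34000 = 194000
Overall mean = 6904000 / 194000 = 35.587629

36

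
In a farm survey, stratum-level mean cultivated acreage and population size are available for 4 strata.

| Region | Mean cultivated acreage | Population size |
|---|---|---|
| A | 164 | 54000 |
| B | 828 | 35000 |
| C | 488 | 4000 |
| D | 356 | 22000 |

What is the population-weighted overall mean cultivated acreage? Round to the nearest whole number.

414

Σ Nₕ·x̄ₕ = 164×54000 + 828×35000 + 488×4000 + 356×22000
  = 8856000 + 28980000 + 1952000 + 7832000 = 47620000
Σ Nₕ = 54000 + 35000 + 4000 + 22000 = 115000
Overall mean = 47620000 / 115000 = 414.08696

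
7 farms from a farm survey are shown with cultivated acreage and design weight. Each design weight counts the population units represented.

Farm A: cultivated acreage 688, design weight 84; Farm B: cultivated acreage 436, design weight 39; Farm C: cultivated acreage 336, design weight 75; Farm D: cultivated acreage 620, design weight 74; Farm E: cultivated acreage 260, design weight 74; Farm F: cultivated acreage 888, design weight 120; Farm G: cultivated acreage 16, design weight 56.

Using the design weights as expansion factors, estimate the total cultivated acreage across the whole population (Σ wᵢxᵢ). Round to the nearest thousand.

Weighted total = 688×84 + 436×39 + 336×75 + 620×74 + 260×74 + 888×120 + 16×56
  = 57792 + 17004 + 25200 + 45880 + 19240 + 106560 + 896 = 272572

273000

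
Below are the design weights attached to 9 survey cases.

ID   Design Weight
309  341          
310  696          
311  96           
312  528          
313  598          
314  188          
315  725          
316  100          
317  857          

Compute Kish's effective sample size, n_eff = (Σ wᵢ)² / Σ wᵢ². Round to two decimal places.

6.68

Σ wᵢ = 341 + 696 + 96 + 528 + 598 + 188 + 725 + 100 + 857 = 4129
Σ wᵢ² = 116281 + 484416 + 9216 + 278784 + 357604 + 35344 + 525625 + 10000 + 734449 = 2551719
n_eff = 4129² / 2551719 = 17048641 / 2551719 = 6.6812376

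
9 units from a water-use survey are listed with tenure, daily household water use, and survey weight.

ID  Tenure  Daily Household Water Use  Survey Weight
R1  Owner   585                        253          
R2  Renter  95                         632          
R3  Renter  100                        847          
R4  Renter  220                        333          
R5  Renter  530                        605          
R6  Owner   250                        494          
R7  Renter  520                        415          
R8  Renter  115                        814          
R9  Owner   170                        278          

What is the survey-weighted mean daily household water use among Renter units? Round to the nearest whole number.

Renter rows: R2, R3, R4, R5, R7, R8
Weighted sum = 95×632 + 100×847 + 220×333 + 530×605 + 520×415 + 115×814
  = 848060
Sum of weights = 632 + 847 + 333 + 605 + 415 + 814 = 3646
Weighted mean = 848060 / 3646 = 232.60011

233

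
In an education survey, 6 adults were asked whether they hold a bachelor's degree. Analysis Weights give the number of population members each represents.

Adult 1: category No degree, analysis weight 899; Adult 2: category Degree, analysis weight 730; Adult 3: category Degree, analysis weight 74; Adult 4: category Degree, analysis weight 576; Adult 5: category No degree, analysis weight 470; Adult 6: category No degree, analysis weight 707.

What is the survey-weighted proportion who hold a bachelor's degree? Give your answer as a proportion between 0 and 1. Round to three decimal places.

0.399

Sum of weights for 'Degree' = 730 + 74 + 576 = 1380
Total weight = 899 + 730 + 74 + 576 + 470 + 707 = 3456
Weighted proportion = 1380 / 3456 = 0.39930556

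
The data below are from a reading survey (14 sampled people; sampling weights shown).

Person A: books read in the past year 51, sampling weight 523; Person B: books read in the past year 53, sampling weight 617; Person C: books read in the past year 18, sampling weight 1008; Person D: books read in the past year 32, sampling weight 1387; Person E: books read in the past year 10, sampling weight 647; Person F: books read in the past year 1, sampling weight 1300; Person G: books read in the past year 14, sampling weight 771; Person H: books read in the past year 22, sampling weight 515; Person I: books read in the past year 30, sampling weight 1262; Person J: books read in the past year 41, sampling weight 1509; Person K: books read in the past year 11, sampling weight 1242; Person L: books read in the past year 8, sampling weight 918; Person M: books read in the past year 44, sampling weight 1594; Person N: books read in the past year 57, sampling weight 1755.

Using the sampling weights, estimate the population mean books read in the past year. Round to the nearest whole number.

Weighted sum = 442702
Sum of weights = 15048
Weighted mean = 442702 / 15048 = 29.419325

29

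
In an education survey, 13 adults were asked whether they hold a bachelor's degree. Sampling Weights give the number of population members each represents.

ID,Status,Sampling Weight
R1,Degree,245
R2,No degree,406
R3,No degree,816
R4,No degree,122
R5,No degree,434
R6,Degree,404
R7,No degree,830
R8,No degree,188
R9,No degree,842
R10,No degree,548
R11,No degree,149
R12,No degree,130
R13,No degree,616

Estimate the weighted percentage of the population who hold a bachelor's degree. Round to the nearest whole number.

Sum of weights for 'Degree' = 245 + 404 = 649
Total weight = 5730
Weighted proportion = 649 / 5730 = 0.11326353 → 11.326353%

11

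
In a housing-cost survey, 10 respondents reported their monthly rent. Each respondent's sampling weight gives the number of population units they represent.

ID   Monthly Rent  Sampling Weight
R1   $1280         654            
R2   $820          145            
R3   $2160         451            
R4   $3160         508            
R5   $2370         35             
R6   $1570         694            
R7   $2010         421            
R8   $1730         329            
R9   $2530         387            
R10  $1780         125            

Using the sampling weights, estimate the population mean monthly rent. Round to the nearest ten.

1950

Weighted sum = 1280×654 + 820×145 + 2160×451 + 3160×508 + 2370×35 + 1570×694 + 2010×421 + 1730×329 + 2530×387 + 1780×125
  = 7324980
Sum of weights = 654 + 145 + 451 + 508 + 35 + 694 + 421 + 329 + 387 + 125 = 3749
Weighted mean = 7324980 / 3749 = 1953.849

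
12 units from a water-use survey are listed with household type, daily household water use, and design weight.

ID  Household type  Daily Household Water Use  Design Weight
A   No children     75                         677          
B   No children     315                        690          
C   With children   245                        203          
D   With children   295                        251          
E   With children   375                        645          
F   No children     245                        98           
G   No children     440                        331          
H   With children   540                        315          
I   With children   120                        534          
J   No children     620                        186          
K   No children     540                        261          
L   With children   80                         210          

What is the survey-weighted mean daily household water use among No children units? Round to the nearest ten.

310

No children rows: A, B, F, G, J, K
Weighted sum = 75×677 + 315×690 + 245×98 + 440×331 + 620×186 + 540×261
  = 50775 + 217350 + 24010 + 145640 + 115320 + 140940 = 694035
Sum of weights = 677 + 690 + 98 + 331 + 186 + 261 = 2243
Weighted mean = 694035 / 2243 = 309.42265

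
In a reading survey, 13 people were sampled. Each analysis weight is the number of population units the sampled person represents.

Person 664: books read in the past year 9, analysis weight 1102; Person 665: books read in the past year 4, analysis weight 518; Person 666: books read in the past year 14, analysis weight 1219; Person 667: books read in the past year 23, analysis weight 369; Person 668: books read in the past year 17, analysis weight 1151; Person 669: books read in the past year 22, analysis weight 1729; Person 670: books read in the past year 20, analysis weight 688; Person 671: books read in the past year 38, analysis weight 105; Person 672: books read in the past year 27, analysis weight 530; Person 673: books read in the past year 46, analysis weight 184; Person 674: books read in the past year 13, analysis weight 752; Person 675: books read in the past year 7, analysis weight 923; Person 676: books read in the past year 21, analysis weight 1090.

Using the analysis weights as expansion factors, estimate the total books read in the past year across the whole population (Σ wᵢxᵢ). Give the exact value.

Weighted total = 174799

174799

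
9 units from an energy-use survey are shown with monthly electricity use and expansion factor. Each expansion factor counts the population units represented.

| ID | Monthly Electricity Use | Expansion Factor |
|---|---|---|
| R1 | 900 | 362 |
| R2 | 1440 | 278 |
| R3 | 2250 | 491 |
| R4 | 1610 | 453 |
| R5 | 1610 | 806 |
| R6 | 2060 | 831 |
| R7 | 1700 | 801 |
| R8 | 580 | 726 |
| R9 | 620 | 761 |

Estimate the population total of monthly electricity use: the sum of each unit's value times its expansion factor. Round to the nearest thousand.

7824000

Weighted total = 900×362 + 1440×278 + 2250×491 + 1610×453 + 1610×806 + 2060×831 + 1700×801 + 580×726 + 620×761
  = 325800 + 400320 + 1104750 + 729330 + 1297660 + 1711860 + 1361700 + 421080 + 471820 = 7824320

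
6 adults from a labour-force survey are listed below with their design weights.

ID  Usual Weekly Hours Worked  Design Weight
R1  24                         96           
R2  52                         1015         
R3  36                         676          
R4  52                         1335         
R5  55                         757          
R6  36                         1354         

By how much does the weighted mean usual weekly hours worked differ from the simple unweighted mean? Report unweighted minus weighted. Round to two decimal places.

-3.21

Unweighted sum = 24 + 52 + 36 + 52 + 55 + 36 = 255
Unweighted mean = 255 / 6 = 42.5
Weighted sum = 239219
Sum of weights = 96 + 1015 + 676 + 1335 + 757 + 1354 = 5233
Weighted mean = 239219 / 5233 = 45.713549
Difference (unweighted minus weighted) = -3.2135486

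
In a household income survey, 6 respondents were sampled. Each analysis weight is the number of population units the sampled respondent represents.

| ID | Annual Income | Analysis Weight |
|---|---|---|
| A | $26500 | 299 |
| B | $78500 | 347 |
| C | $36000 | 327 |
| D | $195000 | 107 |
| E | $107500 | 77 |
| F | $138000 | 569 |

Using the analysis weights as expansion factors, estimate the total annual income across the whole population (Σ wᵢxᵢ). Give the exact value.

154599500

Weighted total = 26500×299 + 78500×347 + 36000×327 + 195000×107 + 107500×77 + 138000×569
  = 7923500 + 27239500 + 11772000 + 20865000 + 8277500 + 78522000 = 154599500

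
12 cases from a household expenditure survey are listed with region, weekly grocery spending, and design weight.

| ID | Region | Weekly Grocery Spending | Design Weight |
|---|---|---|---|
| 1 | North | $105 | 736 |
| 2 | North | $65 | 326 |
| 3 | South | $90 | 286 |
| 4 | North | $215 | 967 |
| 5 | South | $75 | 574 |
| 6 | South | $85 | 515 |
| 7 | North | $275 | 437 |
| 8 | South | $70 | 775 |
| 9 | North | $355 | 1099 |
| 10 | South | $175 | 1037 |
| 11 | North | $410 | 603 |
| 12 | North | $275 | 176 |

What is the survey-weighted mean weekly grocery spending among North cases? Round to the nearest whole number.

North rows: 1, 2, 4, 7, 9, 11, 12
Weighted sum = 105×736 + 65×326 + 215×967 + 275×437 + 355×1099 + 410×603 + 275×176
  = 77280 + 21190 + 207905 + 120175 + 390145 + 247230 + 48400 = 1112325
Sum of weights = 736 + 326 + 967 + 437 + 1099 + 603 + 176 = 4344
Weighted mean = 1112325 / 4344 = 256.06008

256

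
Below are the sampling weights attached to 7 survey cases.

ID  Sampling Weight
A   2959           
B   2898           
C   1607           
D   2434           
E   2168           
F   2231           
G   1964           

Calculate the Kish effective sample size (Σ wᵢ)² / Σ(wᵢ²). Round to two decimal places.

6.75

Σ wᵢ = 2959 + 2898 + 1607 + 2434 + 2168 + 2231 + 1964 = 16261
Σ wᵢ² = 8755681 + 8398404 + 2582449 + 5924356 + 4700224 + 4977361 + 3857296 = 39195771
n_eff = 16261² / 39195771 = 264420121 / 39195771 = 6.746139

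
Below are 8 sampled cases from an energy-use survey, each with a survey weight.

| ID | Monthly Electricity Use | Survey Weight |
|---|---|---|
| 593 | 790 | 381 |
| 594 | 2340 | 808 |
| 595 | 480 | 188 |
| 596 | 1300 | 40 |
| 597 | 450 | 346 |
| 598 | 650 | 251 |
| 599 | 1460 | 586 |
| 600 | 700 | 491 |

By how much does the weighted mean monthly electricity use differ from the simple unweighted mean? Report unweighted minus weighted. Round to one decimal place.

Unweighted sum = 790 + 2340 + 480 + 1300 + 450 + 650 + 1460 + 700 = 8170
Unweighted mean = 8170 / 8 = 1021.25
Weighted sum = 3852060
Sum of weights = 3091
Weighted mean = 3852060 / 3091 = 1246.2181
Difference (unweighted minus weighted) = -224.96805

-225.0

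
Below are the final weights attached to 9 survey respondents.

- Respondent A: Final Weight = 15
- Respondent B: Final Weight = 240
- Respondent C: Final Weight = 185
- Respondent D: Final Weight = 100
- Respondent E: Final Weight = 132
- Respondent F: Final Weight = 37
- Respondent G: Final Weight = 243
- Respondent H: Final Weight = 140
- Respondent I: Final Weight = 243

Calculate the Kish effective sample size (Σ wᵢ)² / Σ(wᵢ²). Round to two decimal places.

Σ wᵢ = 15 + 240 + 185 + 100 + 132 + 37 + 243 + 140 + 243 = 1335
Σ wᵢ² = 225 + 57600 + 34225 + 10000 + 17424 + 1369 + 59049 + 19600 + 59049 = 258541
n_eff = 1335² / 258541 = 1782225 / 258541 = 6.8933941

6.89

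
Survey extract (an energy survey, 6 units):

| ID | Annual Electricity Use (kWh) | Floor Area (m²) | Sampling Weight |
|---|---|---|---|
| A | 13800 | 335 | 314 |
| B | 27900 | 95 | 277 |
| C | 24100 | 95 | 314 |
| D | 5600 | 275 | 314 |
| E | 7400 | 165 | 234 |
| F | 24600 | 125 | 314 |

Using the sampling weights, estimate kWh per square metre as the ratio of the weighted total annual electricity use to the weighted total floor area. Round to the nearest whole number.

Σ wᵢ·y = 13800×314 + 27900×277 + 24100×314 + 5600×314 + 7400×234 + 24600×314
  = 4333200 + 7728300 + 7567400 + 1758400 + 1731600 + 7724400 = 30843300
Σ wᵢ·x = 335×314 + 95×277 + 95×314 + 275×314 + 165×234 + 125×314
  = 325545
Ratio = 30843300 / 325545 = 94.743584

95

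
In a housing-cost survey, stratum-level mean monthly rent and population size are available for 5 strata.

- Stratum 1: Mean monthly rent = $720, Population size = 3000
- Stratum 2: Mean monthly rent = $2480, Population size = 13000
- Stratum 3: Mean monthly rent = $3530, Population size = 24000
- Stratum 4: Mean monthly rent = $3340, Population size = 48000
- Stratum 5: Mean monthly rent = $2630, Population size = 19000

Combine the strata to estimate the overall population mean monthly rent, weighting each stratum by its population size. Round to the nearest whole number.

3079

Σ Nₕ·x̄ₕ = 720×3000 + 2480×13000 + 3530×24000 + 3340×48000 + 2630×19000
  = 2160000 + 32240000 + 84720000 + 160320000 + 49970000 = 329410000
Σ Nₕ = 3000 + 13000 + 24000 + 48000 + 19000 = 107000
Overall mean = 329410000 / 107000 = 3078.5981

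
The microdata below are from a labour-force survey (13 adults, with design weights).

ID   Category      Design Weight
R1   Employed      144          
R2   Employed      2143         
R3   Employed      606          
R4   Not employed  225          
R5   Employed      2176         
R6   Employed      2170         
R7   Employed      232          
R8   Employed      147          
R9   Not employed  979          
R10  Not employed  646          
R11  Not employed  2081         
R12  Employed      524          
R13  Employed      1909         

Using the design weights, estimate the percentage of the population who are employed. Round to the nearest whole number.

Sum of weights for 'Employed' = 144 + 2143 + 606 + 2176 + 2170 + 232 + 147 + 524 + 1909 = 10051
Total weight = 13982
Weighted proportion = 10051 / 13982 = 0.71885281 → 71.885281%

72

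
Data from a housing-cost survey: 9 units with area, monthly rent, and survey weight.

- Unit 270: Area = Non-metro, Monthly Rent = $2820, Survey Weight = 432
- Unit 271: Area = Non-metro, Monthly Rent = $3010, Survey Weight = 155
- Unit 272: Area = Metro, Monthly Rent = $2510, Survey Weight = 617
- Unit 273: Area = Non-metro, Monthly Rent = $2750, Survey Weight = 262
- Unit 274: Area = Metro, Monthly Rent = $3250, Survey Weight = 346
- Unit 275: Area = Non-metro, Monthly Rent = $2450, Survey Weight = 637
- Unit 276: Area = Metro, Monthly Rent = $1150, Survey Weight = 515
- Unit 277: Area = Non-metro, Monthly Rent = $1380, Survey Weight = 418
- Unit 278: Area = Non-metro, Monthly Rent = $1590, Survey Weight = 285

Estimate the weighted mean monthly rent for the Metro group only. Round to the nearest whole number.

2209

Metro rows: 272, 274, 276
Weighted sum = 2510×617 + 3250×346 + 1150×515
  = 3265420
Sum of weights = 617 + 346 + 515 = 1478
Weighted mean = 3265420 / 1478 = 2209.3505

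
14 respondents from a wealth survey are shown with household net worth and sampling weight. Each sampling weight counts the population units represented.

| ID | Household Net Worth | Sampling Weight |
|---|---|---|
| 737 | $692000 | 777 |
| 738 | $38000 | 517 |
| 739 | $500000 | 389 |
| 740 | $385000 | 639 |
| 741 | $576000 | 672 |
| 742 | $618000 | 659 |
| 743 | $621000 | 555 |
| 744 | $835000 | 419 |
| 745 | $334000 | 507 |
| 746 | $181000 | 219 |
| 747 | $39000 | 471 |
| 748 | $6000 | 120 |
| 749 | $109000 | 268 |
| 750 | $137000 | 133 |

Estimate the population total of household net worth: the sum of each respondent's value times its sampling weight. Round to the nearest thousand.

2762198000

Weighted total = 2762198000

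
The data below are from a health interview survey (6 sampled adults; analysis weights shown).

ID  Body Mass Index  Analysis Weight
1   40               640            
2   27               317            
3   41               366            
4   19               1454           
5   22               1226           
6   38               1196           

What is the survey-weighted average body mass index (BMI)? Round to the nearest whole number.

29

Weighted sum = 149211
Sum of weights = 640 + 317 + 366 + 1454 + 1226 + 1196 = 5199
Weighted mean = 149211 / 5199 = 28.699942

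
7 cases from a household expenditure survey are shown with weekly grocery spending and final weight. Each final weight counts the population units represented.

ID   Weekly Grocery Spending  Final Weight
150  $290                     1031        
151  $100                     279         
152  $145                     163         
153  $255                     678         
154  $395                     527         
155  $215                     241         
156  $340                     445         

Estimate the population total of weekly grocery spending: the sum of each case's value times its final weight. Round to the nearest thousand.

Weighted total = 290×1031 + 100×279 + 145×163 + 255×678 + 395×527 + 215×241 + 340×445
  = 298990 + 27900 + 23635 + 172890 + 208165 + 51815 + 151300 = 934695

935000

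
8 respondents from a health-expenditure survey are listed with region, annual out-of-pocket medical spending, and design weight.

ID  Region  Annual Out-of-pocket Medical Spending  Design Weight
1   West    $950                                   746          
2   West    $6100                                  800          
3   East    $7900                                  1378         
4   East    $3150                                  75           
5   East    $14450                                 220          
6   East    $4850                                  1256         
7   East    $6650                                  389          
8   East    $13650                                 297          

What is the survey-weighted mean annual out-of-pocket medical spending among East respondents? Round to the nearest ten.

East rows: 3, 4, 5, 6, 7, 8
Weighted sum = 7900×1378 + 3150×75 + 14450×220 + 4850×1256 + 6650×389 + 13650×297
  = 27033950
Sum of weights = 1378 + 75 + 220 + 1256 + 389 + 297 = 3615
Weighted mean = 27033950 / 3615 = 7478.2711

7480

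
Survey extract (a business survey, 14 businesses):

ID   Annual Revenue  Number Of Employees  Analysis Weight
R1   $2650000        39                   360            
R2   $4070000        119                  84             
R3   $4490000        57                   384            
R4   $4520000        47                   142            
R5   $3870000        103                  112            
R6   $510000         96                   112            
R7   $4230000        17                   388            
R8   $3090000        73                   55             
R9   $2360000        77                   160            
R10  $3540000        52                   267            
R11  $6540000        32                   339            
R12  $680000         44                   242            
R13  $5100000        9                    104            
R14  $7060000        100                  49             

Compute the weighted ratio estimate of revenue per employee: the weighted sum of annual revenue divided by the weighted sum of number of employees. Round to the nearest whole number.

Σ wᵢ·y = 10544370000
Σ wᵢ·x = 139033
Ratio = 10544370000 / 139033 = 75840.772

75841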